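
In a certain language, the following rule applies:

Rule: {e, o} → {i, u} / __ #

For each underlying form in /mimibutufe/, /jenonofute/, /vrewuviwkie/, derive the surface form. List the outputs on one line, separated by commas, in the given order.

mimibutufi, jenonofuti, vrewuviwkii

/mimibutufe/: /e/ is a mid vowel in word-final position, so it raises to [i]. → [mimibutufi].
/jenonofute/: /e/ is a mid vowel in word-final position, so it raises to [i]. → [jenonofuti].
/vrewuviwkie/: /e/ is a mid vowel in word-final position, so it raises to [i]. → [vrewuviwkii].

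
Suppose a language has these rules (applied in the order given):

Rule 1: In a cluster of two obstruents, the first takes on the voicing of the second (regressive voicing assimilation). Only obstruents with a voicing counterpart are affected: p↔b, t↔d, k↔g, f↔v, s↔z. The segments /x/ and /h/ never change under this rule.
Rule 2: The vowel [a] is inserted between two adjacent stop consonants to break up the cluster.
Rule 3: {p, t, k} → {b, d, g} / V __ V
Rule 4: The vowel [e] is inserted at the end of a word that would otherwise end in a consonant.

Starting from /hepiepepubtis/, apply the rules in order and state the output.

hebiebebubadise

Rule 1 (regressive voicing assimilation): /b/ precedes the voiceless obstruent /t/, so it devoices to [p] by assimilation. /hepiepepubtis/ → hepiepepuptis.
Rule 2 (stop-cluster a-epenthesis): /p/ and /t/ form a stop–stop cluster, so [a] is inserted between them. /hepiepepuptis/ → hepiepepupatis.
Rule 3 (intervocalic voicing): /p/ is a voiceless stop between vowels /e/ and /i/, so it voices to [b]. /p/ is a voiceless stop between vowels /e/ and /e/, so it voices to [b]. /p/ is a voiceless stop between vowels /e/ and /u/, so it voices to [b]. /p/ is a voiceless stop between vowels /u/ and /a/, so it voices to [b]. /t/ is a voiceless stop between vowels /a/ and /i/, so it voices to [d]. /hepiepepupatis/ → hebiebebubadis.
Rule 4 (final e-epenthesis): the form ends in the consonant /s/, so [e] is inserted word-finally. /hebiebebubadis/ → hebiebebubadise.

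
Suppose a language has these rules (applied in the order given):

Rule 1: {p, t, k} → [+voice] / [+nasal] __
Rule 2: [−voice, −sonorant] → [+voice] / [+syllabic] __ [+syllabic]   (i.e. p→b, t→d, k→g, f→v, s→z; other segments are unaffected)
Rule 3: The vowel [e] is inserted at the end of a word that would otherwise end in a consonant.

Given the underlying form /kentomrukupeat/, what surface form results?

kendomrugubeate

Rule 1 (post-nasal voicing): /t/ is a voiceless stop immediately after the nasal /n/, so it voices to [d]. /kentomrukupeat/ → kendomrukupeat.
Rule 2 (intervocalic voicing): /k/ is a voiceless obstruent between vowels /u/ and /u/, so it voices to [g]. /p/ is a voiceless obstruent between vowels /u/ and /e/, so it voices to [b]. /kendomrukupeat/ → kendomrugubeat.
Rule 3 (final e-epenthesis): the form ends in the consonant /t/, so [e] is inserted word-finally. /kendomrugubeat/ → kendomrugubeate.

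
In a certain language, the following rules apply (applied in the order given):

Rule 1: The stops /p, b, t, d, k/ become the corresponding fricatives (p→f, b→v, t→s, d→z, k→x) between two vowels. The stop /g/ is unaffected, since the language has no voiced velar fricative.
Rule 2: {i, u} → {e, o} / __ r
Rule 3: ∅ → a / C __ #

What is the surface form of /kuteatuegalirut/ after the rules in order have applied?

Rule 1 (intervocalic spirantization): /t/ is a stop between vowels /u/ and /e/, so it spirantizes to the fricative [s]. /t/ is a stop between vowels /a/ and /u/, so it spirantizes to the fricative [s]. /kuteatuegalirut/ → kuseasuegalirut.
Rule 2 (pre-rhotic lowering): /i/ is a high vowel immediately before /r/, so it lowers to [e]. /kuseasuegalirut/ → kuseasuegalerut.
Rule 3 (final a-epenthesis): the form ends in the consonant /t/, so [a] is inserted word-finally. /kuseasuegalerut/ → kuseasuegaleruta.

kuseasuegaleruta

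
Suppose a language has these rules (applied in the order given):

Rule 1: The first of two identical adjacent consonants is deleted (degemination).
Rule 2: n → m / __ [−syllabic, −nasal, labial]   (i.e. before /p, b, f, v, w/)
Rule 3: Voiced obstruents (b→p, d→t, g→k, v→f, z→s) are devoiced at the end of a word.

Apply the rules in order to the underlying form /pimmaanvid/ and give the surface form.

pimaamvit

Rule 1 (degemination): /mm/ is a geminate; the first /m/ deletes. /pimmaanvid/ → pimaanvid.
Rule 2 (nasal place assimilation): /n/ precedes the labial consonant /v/, so it assimilates in place to [m]. /pimaanvid/ → pimaamvid.
Rule 3 (final devoicing): /d/ is a voiced obstruent in word-final position, so it devoices to [t]. /pimaamvid/ → pimaamvit.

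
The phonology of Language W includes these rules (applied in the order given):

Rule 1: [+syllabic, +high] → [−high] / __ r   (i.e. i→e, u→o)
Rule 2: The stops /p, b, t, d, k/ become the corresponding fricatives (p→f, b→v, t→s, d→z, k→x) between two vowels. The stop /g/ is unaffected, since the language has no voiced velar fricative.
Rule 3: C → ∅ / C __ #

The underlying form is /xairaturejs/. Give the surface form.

Rule 1 (pre-rhotic lowering): /i/ is a high vowel immediately before /r/, so it lowers to [e]. /u/ is a high vowel immediately before /r/, so it lowers to [o]. /xairaturejs/ → xaeratorejs.
Rule 2 (intervocalic spirantization): /t/ is a stop between vowels /a/ and /o/, so it spirantizes to the fricative [s]. /xaeratorejs/ → xaerasorejs.
Rule 3 (final cluster simplification): /s/ is the second consonant of a word-final cluster /js/, so it deletes. /xaerasorejs/ → xaerasorej.

xaerasorej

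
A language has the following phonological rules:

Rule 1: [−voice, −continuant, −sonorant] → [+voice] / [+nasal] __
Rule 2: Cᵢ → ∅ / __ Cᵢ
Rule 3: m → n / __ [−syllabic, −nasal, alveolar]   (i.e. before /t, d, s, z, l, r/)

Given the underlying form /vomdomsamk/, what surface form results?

Rule 1 (post-nasal voicing): /k/ is a voiceless stop immediately after the nasal /m/, so it voices to [g]. /vomdomsamk/ → vomdomsamg.
Rule 2 (degemination): no segment meets the environment; /vomdomsamg/ is unchanged.
Rule 3 (nasal place assimilation): /m/ precedes the alveolar consonant /d/, so it assimilates in place to [n]. /m/ precedes the alveolar consonant /s/, so it assimilates in place to [n]. /vomdomsamg/ → vondonsamg.

vondonsamg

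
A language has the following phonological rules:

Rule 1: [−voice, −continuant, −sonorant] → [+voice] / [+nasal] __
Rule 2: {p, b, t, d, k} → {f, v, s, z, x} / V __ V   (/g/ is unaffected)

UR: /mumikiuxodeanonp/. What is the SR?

Rule 1 (post-nasal voicing): /p/ is a voiceless stop immediately after the nasal /n/, so it voices to [b]. /mumikiuxodeanonp/ → mumikiuxodeanonb.
Rule 2 (intervocalic spirantization): /k/ is a stop between vowels /i/ and /i/, so it spirantizes to the fricative [x]. /d/ is a stop between vowels /o/ and /e/, so it spirantizes to the fricative [z]. /mumikiuxodeanonb/ → mumixiuxozeanonb.

mumixiuxozeanonb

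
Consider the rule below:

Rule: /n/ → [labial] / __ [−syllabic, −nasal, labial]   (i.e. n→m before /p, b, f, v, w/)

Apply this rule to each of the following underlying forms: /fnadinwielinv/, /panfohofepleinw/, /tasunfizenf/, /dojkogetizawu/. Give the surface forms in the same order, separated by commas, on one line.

fnadimwielimv, pamfohofepleimw, tasumfizemf, dojkogetizawu

/fnadinwielinv/: /n/ precedes the labial consonant /w/, so it assimilates in place to [m]. /n/ precedes the labial consonant /v/, so it assimilates in place to [m]. → [fnadimwielimv].
/panfohofepleinw/: /n/ precedes the labial consonant /f/, so it assimilates in place to [m]. /n/ precedes the labial consonant /w/, so it assimilates in place to [m]. → [pamfohofepleimw].
/tasunfizenf/: /n/ precedes the labial consonant /f/, so it assimilates in place to [m]. /n/ precedes the labial consonant /f/, so it assimilates in place to [m]. → [tasumfizemf].
/dojkogetizawu/: the rule's environment is not met; surfaces unchanged as [dojkogetizawu].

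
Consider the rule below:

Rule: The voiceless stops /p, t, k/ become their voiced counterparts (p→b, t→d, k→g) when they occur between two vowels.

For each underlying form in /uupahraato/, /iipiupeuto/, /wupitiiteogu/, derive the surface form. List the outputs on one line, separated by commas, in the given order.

/uupahraato/: /p/ is a voiceless stop between vowels /u/ and /a/, so it voices to [b]. /t/ is a voiceless stop between vowels /a/ and /o/, so it voices to [d]. → [uubahraado].
/iipiupeuto/: /p/ is a voiceless stop between vowels /i/ and /i/, so it voices to [b]. /p/ is a voiceless stop between vowels /u/ and /e/, so it voices to [b]. /t/ is a voiceless stop between vowels /u/ and /o/, so it voices to [d]. → [iibiubeudo].
/wupitiiteogu/: /p/ is a voiceless stop between vowels /u/ and /i/, so it voices to [b]. /t/ is a voiceless stop between vowels /i/ and /i/, so it voices to [d]. /t/ is a voiceless stop between vowels /i/ and /e/, so it voices to [d]. → [wubidiideogu].

uubahraado, iibiubeudo, wubidiideogu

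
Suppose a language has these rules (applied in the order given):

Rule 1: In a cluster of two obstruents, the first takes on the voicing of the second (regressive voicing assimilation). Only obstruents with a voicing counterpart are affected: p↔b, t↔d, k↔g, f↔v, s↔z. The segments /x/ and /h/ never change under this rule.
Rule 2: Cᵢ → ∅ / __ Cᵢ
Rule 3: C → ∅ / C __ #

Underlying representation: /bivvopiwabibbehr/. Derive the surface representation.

Rule 1 (regressive voicing assimilation): no segment meets the environment; /bivvopiwabibbehr/ is unchanged.
Rule 2 (degemination): /vv/ is a geminate; the first /v/ deletes. /bb/ is a geminate; the first /b/ deletes. /bivvopiwabibbehr/ → bivopiwabibehr.
Rule 3 (final cluster simplification): /r/ is the second consonant of a word-final cluster /hr/, so it deletes. /bivopiwabibehr/ → bivopiwabibeh.

bivopiwabibeh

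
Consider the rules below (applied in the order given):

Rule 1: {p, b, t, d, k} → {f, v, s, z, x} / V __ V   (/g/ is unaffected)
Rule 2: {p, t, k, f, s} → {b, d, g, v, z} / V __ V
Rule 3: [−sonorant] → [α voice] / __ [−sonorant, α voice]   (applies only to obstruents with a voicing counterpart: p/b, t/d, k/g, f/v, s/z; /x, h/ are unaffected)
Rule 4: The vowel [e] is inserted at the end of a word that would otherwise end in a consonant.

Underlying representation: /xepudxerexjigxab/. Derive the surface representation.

xevutxerexjikxabe

Rule 1 (intervocalic spirantization): /p/ is a stop between vowels /e/ and /u/, so it spirantizes to the fricative [f]. /xepudxerexjigxab/ → xefudxerexjigxab.
Rule 2 (intervocalic voicing): /f/ is a voiceless obstruent between vowels /e/ and /u/, so it voices to [v]. /xefudxerexjigxab/ → xevudxerexjigxab.
Rule 3 (regressive voicing assimilation): /d/ precedes the voiceless obstruent /x/, so it devoices to [t] by assimilation. /g/ precedes the voiceless obstruent /x/, so it devoices to [k] by assimilation. /xevudxerexjigxab/ → xevutxerexjikxab.
Rule 4 (final e-epenthesis): the form ends in the consonant /b/, so [e] is inserted word-finally. /xevutxerexjikxab/ → xevutxerexjikxabe.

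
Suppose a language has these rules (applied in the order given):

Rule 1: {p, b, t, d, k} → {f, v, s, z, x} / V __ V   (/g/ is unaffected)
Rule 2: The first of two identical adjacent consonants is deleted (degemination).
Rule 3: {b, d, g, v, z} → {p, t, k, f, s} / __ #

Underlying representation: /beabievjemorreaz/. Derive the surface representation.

beavievjemoreas

Rule 1 (intervocalic spirantization): /b/ is a stop between vowels /a/ and /i/, so it spirantizes to the fricative [v]. /beabievjemorreaz/ → beavievjemorreaz.
Rule 2 (degemination): /rr/ is a geminate; the first /r/ deletes. /beavievjemorreaz/ → beavievjemoreaz.
Rule 3 (final devoicing): /z/ is a voiced obstruent in word-final position, so it devoices to [s]. /beavievjemoreaz/ → beavievjemoreas.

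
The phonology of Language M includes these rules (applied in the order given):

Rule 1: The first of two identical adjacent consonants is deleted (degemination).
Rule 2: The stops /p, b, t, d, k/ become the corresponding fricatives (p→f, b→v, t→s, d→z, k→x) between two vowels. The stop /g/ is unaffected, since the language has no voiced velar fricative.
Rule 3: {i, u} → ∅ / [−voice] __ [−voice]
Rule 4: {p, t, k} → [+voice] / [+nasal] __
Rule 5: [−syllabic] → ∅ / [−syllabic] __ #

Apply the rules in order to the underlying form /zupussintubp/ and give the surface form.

zufsindub

Rule 1 (degemination): /ss/ is a geminate; the first /s/ deletes. /zupussintubp/ → zupusintubp.
Rule 2 (intervocalic spirantization): /p/ is a stop between vowels /u/ and /u/, so it spirantizes to the fricative [f]. /zupusintubp/ → zufusintubp.
Rule 3 (high vowel syncope): /u/ is a high vowel flanked by voiceless consonants /f/ and /s/, so it deletes. /zufusintubp/ → zufsintubp.
Rule 4 (post-nasal voicing): /t/ is a voiceless stop immediately after the nasal /n/, so it voices to [d]. /zufsintubp/ → zufsindubp.
Rule 5 (final cluster simplification): /p/ is the second consonant of a word-final cluster /bp/, so it deletes. /zufsindubp/ → zufsindub.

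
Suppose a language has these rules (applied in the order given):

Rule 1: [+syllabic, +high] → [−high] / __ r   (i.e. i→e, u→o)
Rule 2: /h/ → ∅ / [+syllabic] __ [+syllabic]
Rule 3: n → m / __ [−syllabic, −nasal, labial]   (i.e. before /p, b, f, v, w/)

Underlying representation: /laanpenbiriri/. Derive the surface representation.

Rule 1 (pre-rhotic lowering): /i/ is a high vowel immediately before /r/, so it lowers to [e]. /i/ is a high vowel immediately before /r/, so it lowers to [e]. /laanpenbiriri/ → laanpenbereri.
Rule 2 (intervocalic h-deletion): no segment meets the environment; /laanpenbereri/ is unchanged.
Rule 3 (nasal place assimilation): /n/ precedes the labial consonant /p/, so it assimilates in place to [m]. /n/ precedes the labial consonant /b/, so it assimilates in place to [m]. /laanpenbereri/ → laampembereri.

laampembereri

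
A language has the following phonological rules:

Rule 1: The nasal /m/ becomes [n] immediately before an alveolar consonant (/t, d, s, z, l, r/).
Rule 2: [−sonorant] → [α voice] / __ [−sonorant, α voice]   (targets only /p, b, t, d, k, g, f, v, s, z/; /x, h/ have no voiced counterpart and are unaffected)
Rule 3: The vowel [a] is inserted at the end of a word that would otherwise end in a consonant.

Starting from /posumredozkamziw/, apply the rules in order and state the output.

Rule 1 (nasal place assimilation): /m/ precedes the alveolar consonant /r/, so it assimilates in place to [n]. /m/ precedes the alveolar consonant /z/, so it assimilates in place to [n]. /posumredozkamziw/ → posunredozkanziw.
Rule 2 (regressive voicing assimilation): /z/ precedes the voiceless obstruent /k/, so it devoices to [s] by assimilation. /posunredozkanziw/ → posunredoskanziw.
Rule 3 (final a-epenthesis): the form ends in the consonant /w/, so [a] is inserted word-finally. /posunredoskanziw/ → posunredoskanziwa.

posunredoskanziwa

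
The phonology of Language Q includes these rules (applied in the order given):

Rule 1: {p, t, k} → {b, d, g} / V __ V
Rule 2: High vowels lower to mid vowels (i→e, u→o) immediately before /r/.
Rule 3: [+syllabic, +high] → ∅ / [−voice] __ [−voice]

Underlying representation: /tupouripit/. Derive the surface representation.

tubooribit

Rule 1 (intervocalic voicing): /p/ is a voiceless stop between vowels /u/ and /o/, so it voices to [b]. /p/ is a voiceless stop between vowels /i/ and /i/, so it voices to [b]. /tupouripit/ → tubouribit.
Rule 2 (pre-rhotic lowering): /u/ is a high vowel immediately before /r/, so it lowers to [o]. /tubouribit/ → tubooribit.
Rule 3 (high vowel syncope): no segment meets the environment; /tubooribit/ is unchanged.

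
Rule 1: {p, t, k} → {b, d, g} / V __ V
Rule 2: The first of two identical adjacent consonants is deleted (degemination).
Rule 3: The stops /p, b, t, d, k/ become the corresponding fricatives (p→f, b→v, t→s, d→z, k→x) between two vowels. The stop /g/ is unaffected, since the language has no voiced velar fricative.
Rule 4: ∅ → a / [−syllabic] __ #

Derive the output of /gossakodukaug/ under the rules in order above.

Rule 1 (intervocalic voicing): /k/ is a voiceless stop between vowels /a/ and /o/, so it voices to [g]. /k/ is a voiceless stop between vowels /u/ and /a/, so it voices to [g]. /gossakodukaug/ → gossagodugaug.
Rule 2 (degemination): /ss/ is a geminate; the first /s/ deletes. /gossagodugaug/ → gosagodugaug.
Rule 3 (intervocalic spirantization): /d/ is a stop between vowels /o/ and /u/, so it spirantizes to the fricative [z]. /gosagodugaug/ → gosagozugaug.
Rule 4 (final a-epenthesis): the form ends in the consonant /g/, so [a] is inserted word-finally. /gosagozugaug/ → gosagozugauga.

gosagozugauga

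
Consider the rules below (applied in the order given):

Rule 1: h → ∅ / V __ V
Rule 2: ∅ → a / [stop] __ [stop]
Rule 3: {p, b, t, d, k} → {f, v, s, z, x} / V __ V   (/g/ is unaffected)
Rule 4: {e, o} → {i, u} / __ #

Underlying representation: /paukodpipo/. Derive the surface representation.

Rule 1 (intervocalic h-deletion): no segment meets the environment; /paukodpipo/ is unchanged.
Rule 2 (stop-cluster a-epenthesis): /d/ and /p/ form a stop–stop cluster, so [a] is inserted between them. /paukodpipo/ → paukodapipo.
Rule 3 (intervocalic spirantization): /k/ is a stop between vowels /u/ and /o/, so it spirantizes to the fricative [x]. /d/ is a stop between vowels /o/ and /a/, so it spirantizes to the fricative [z]. /p/ is a stop between vowels /a/ and /i/, so it spirantizes to the fricative [f]. /p/ is a stop between vowels /i/ and /o/, so it spirantizes to the fricative [f]. /paukodapipo/ → pauxozafifo.
Rule 4 (final vowel raising): /o/ is a mid vowel in word-final position, so it raises to [u]. /pauxozafifo/ → pauxozafifu.

pauxozafifu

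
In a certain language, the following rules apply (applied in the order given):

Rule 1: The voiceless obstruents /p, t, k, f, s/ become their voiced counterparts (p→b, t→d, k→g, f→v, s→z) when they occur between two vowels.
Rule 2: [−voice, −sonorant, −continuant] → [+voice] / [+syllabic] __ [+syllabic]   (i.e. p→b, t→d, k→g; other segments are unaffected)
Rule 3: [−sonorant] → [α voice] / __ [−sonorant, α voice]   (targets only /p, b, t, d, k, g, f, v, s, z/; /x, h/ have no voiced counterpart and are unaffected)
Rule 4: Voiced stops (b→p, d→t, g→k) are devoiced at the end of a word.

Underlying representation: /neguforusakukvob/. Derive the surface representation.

Rule 1 (intervocalic voicing): /f/ is a voiceless obstruent between vowels /u/ and /o/, so it voices to [v]. /s/ is a voiceless obstruent between vowels /u/ and /a/, so it voices to [z]. /k/ is a voiceless obstruent between vowels /a/ and /u/, so it voices to [g]. /neguforusakukvob/ → neguvoruzagukvob.
Rule 2 (intervocalic voicing): no segment meets the environment; /neguvoruzagukvob/ is unchanged.
Rule 3 (regressive voicing assimilation): /k/ precedes the voiced obstruent /v/, so it voices to [g] by assimilation. /neguvoruzagukvob/ → neguvoruzagugvob.
Rule 4 (final devoicing): /b/ is a voiced stop in word-final position, so it devoices to [p]. /neguvoruzagugvob/ → neguvoruzagugvop.

neguvoruzagugvop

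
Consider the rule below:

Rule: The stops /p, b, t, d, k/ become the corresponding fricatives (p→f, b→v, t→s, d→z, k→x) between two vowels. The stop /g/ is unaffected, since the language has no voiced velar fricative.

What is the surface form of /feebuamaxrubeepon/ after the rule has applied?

/b/ is a stop between vowels /e/ and /u/, so it spirantizes to the fricative [v].
/b/ is a stop between vowels /u/ and /e/, so it spirantizes to the fricative [v].
/p/ is a stop between vowels /e/ and /o/, so it spirantizes to the fricative [f].
Surface form: [feevuamaxruveefon].

feevuamaxruveefon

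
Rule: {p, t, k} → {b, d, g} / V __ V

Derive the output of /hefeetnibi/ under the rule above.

hefeetnibi

No segment of /hefeetnibi/ meets the structural description of the rule, so the form surfaces unchanged.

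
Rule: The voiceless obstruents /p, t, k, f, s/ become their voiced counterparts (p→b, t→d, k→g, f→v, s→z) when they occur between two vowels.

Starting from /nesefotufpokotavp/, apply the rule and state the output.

/s/ is a voiceless obstruent between vowels /e/ and /e/, so it voices to [z].
/f/ is a voiceless obstruent between vowels /e/ and /o/, so it voices to [v].
/t/ is a voiceless obstruent between vowels /o/ and /u/, so it voices to [d].
/k/ is a voiceless obstruent between vowels /o/ and /o/, so it voices to [g].
/t/ is a voiceless obstruent between vowels /o/ and /a/, so it voices to [d].
The other instances of /f/, /p/ do not occur in the required environment and remain unchanged.
Surface form: [nezevodufpogodavp].

nezevodufpogodavp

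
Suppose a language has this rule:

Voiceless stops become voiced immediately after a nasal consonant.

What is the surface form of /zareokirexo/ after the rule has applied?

zareokirexo

No segment of /zareokirexo/ meets the structural description of the rule, so the form surfaces unchanged.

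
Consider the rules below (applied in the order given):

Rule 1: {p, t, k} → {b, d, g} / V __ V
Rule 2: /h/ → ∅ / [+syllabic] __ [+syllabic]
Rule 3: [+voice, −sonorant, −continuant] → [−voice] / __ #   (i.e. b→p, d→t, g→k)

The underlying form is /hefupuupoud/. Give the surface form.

hefubuubout

Rule 1 (intervocalic voicing): /p/ is a voiceless stop between vowels /u/ and /u/, so it voices to [b]. /p/ is a voiceless stop between vowels /u/ and /o/, so it voices to [b]. /hefupuupoud/ → hefubuuboud.
Rule 2 (intervocalic h-deletion): no segment meets the environment; /hefubuuboud/ is unchanged.
Rule 3 (final devoicing): /d/ is a voiced stop in word-final position, so it devoices to [t]. /hefubuuboud/ → hefubuubout.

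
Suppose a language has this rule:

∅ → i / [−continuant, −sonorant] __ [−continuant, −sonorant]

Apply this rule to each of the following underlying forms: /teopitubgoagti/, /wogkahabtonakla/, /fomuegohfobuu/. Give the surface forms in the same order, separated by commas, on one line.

teopitubigoagiti, wogikahabitonakla, fomuegohfobuu

/teopitubgoagti/: /b/ and /g/ form a stop–stop cluster, so [i] is inserted between them. /g/ and /t/ form a stop–stop cluster, so [i] is inserted between them. → [teopitubigoagiti].
/wogkahabtonakla/: /g/ and /k/ form a stop–stop cluster, so [i] is inserted between them. /b/ and /t/ form a stop–stop cluster, so [i] is inserted between them. → [wogikahabitonakla].
/fomuegohfobuu/: the rule's environment is not met; surfaces unchanged as [fomuegohfobuu].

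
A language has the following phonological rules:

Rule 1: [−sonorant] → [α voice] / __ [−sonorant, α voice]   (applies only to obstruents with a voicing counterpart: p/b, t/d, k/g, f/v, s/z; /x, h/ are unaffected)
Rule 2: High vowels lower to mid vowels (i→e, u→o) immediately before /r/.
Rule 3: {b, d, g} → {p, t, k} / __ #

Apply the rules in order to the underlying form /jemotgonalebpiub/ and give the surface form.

Rule 1 (regressive voicing assimilation): /t/ precedes the voiced obstruent /g/, so it voices to [d] by assimilation. /b/ precedes the voiceless obstruent /p/, so it devoices to [p] by assimilation. /jemotgonalebpiub/ → jemodgonaleppiub.
Rule 2 (pre-rhotic lowering): no segment meets the environment; /jemodgonaleppiub/ is unchanged.
Rule 3 (final devoicing): /b/ is a voiced stop in word-final position, so it devoices to [p]. /jemodgonaleppiub/ → jemodgonaleppiup.

jemodgonaleppiup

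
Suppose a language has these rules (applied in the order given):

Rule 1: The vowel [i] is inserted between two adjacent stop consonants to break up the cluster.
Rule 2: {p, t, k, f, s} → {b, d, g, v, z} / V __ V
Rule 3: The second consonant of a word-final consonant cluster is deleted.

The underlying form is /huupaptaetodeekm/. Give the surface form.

huubabidaedodeek

Rule 1 (stop-cluster i-epenthesis): /p/ and /t/ form a stop–stop cluster, so [i] is inserted between them. /huupaptaetodeekm/ → huupapitaetodeekm.
Rule 2 (intervocalic voicing): /p/ is a voiceless obstruent between vowels /u/ and /a/, so it voices to [b]. /p/ is a voiceless obstruent between vowels /a/ and /i/, so it voices to [b]. /t/ is a voiceless obstruent between vowels /i/ and /a/, so it voices to [d]. /t/ is a voiceless obstruent between vowels /e/ and /o/, so it voices to [d]. /huupapitaetodeekm/ → huubabidaedodeekm.
Rule 3 (final cluster simplification): /m/ is the second consonant of a word-final cluster /km/, so it deletes. /huubabidaedodeekm/ → huubabidaedodeek.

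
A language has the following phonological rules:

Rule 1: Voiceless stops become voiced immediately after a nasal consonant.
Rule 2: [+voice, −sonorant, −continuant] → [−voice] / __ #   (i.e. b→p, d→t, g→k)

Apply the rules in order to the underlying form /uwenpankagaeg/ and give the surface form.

Rule 1 (post-nasal voicing): /p/ is a voiceless stop immediately after the nasal /n/, so it voices to [b]. /k/ is a voiceless stop immediately after the nasal /n/, so it voices to [g]. /uwenpankagaeg/ → uwenbangagaeg.
Rule 2 (final devoicing): /g/ is a voiced stop in word-final position, so it devoices to [k]. /uwenbangagaeg/ → uwenbangagaek.

uwenbangagaek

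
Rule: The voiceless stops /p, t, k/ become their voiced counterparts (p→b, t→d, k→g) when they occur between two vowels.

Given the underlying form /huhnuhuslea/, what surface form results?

huhnuhuslea

No segment of /huhnuhuslea/ meets the structural description of the rule, so the form surfaces unchanged.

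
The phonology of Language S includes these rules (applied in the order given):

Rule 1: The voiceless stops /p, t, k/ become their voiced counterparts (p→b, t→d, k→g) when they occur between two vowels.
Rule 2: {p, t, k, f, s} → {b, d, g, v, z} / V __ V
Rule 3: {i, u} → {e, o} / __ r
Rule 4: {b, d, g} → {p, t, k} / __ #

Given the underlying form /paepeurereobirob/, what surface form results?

paebeorereoberop

Rule 1 (intervocalic voicing): /p/ is a voiceless stop between vowels /e/ and /e/, so it voices to [b]. /paepeurereobirob/ → paebeurereobirob.
Rule 2 (intervocalic voicing): no segment meets the environment; /paebeurereobirob/ is unchanged.
Rule 3 (pre-rhotic lowering): /u/ is a high vowel immediately before /r/, so it lowers to [o]. /i/ is a high vowel immediately before /r/, so it lowers to [e]. /paebeurereobirob/ → paebeorereoberob.
Rule 4 (final devoicing): /b/ is a voiced stop in word-final position, so it devoices to [p]. /paebeorereoberob/ → paebeorereoberop.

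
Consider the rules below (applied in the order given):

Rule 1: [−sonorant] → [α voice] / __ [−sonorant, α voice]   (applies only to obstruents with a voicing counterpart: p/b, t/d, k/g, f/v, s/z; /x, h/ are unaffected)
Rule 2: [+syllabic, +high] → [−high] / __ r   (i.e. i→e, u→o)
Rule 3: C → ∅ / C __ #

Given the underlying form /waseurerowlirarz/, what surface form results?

Rule 1 (regressive voicing assimilation): no segment meets the environment; /waseurerowlirarz/ is unchanged.
Rule 2 (pre-rhotic lowering): /u/ is a high vowel immediately before /r/, so it lowers to [o]. /i/ is a high vowel immediately before /r/, so it lowers to [e]. /waseurerowlirarz/ → waseorerowlerarz.
Rule 3 (final cluster simplification): /z/ is the second consonant of a word-final cluster /rz/, so it deletes. /waseorerowlerarz/ → waseorerowlerar.

waseorerowlerar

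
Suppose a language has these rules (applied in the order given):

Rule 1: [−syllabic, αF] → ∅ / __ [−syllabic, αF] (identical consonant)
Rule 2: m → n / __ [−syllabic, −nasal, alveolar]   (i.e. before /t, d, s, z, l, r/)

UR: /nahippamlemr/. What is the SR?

Rule 1 (degemination): /pp/ is a geminate; the first /p/ deletes. /nahippamlemr/ → nahipamlemr.
Rule 2 (nasal place assimilation): /m/ precedes the alveolar consonant /l/, so it assimilates in place to [n]. /m/ precedes the alveolar consonant /r/, so it assimilates in place to [n]. /nahipamlemr/ → nahipanlenr.

nahipanlenr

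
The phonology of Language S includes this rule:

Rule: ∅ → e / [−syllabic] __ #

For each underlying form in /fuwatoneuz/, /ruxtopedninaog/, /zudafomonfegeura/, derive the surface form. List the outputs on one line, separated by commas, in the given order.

fuwatoneuze, ruxtopedninaoge, zudafomonfegeura

/fuwatoneuz/: the form ends in the consonant /z/, so [e] is inserted word-finally. → [fuwatoneuze].
/ruxtopedninaog/: the form ends in the consonant /g/, so [e] is inserted word-finally. → [ruxtopedninaoge].
/zudafomonfegeura/: the rule's environment is not met; surfaces unchanged as [zudafomonfegeura].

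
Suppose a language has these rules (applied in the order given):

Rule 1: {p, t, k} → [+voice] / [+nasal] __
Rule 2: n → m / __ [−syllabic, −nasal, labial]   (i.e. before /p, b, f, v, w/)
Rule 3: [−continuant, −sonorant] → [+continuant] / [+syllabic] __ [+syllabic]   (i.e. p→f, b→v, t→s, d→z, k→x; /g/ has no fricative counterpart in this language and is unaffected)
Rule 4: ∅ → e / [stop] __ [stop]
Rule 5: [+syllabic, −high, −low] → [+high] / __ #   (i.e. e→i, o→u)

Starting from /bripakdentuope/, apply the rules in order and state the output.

brifakedenduofi

Rule 1 (post-nasal voicing): /t/ is a voiceless stop immediately after the nasal /n/, so it voices to [d]. /bripakdentuope/ → bripakdenduope.
Rule 2 (nasal place assimilation): no segment meets the environment; /bripakdenduope/ is unchanged.
Rule 3 (intervocalic spirantization): /p/ is a stop between vowels /i/ and /a/, so it spirantizes to the fricative [f]. /p/ is a stop between vowels /o/ and /e/, so it spirantizes to the fricative [f]. /bripakdenduope/ → brifakdenduofe.
Rule 4 (stop-cluster e-epenthesis): /k/ and /d/ form a stop–stop cluster, so [e] is inserted between them. /brifakdenduofe/ → brifakedenduofe.
Rule 5 (final vowel raising): /e/ is a mid vowel in word-final position, so it raises to [i]. /brifakedenduofe/ → brifakedenduofi.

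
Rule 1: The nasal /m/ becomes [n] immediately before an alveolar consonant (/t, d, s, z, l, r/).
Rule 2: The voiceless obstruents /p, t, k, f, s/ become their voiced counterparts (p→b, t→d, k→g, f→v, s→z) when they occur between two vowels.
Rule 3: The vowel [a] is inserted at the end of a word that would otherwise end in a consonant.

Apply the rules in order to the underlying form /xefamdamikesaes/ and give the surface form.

xevandamigezaesa

Rule 1 (nasal place assimilation): /m/ precedes the alveolar consonant /d/, so it assimilates in place to [n]. /xefamdamikesaes/ → xefandamikesaes.
Rule 2 (intervocalic voicing): /f/ is a voiceless obstruent between vowels /e/ and /a/, so it voices to [v]. /k/ is a voiceless obstruent between vowels /i/ and /e/, so it voices to [g]. /s/ is a voiceless obstruent between vowels /e/ and /a/, so it voices to [z]. /xefandamikesaes/ → xevandamigezaes.
Rule 3 (final a-epenthesis): the form ends in the consonant /s/, so [a] is inserted word-finally. /xevandamigezaes/ → xevandamigezaesa.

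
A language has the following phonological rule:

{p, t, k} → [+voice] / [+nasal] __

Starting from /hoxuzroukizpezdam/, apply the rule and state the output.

hoxuzroukizpezdam

No segment of /hoxuzroukizpezdam/ meets the structural description of the rule, so the form surfaces unchanged.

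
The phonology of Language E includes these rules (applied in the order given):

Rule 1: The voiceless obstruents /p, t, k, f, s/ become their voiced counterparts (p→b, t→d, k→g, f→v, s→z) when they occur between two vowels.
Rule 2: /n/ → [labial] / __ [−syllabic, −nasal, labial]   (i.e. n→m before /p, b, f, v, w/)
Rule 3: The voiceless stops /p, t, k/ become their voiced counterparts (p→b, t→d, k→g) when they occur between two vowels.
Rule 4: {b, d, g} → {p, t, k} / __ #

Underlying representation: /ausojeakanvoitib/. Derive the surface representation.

Rule 1 (intervocalic voicing): /s/ is a voiceless obstruent between vowels /u/ and /o/, so it voices to [z]. /k/ is a voiceless obstruent between vowels /a/ and /a/, so it voices to [g]. /t/ is a voiceless obstruent between vowels /i/ and /i/, so it voices to [d]. /ausojeakanvoitib/ → auzojeaganvoidib.
Rule 2 (nasal place assimilation): /n/ precedes the labial consonant /v/, so it assimilates in place to [m]. /auzojeaganvoidib/ → auzojeagamvoidib.
Rule 3 (intervocalic voicing): no segment meets the environment; /auzojeagamvoidib/ is unchanged.
Rule 4 (final devoicing): /b/ is a voiced stop in word-final position, so it devoices to [p]. /auzojeagamvoidib/ → auzojeagamvoidip.

auzojeagamvoidip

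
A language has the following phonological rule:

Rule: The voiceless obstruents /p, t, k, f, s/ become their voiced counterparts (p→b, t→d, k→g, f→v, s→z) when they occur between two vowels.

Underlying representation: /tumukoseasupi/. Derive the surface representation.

tumugozeazubi

/k/ is a voiceless obstruent between vowels /u/ and /o/, so it voices to [g].
/s/ is a voiceless obstruent between vowels /o/ and /e/, so it voices to [z].
/s/ is a voiceless obstruent between vowels /a/ and /u/, so it voices to [z].
/p/ is a voiceless obstruent between vowels /u/ and /i/, so it voices to [b].
The other instance of /t/ does not occur in the required environment and remains unchanged.
Surface form: [tumugozeazubi].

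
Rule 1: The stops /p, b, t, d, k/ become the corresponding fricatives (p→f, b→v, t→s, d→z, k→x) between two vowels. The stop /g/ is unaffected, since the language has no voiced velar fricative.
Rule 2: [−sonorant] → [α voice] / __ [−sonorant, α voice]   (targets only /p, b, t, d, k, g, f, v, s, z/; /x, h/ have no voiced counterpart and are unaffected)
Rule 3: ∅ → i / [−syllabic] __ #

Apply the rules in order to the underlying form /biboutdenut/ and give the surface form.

bivouddenuti

Rule 1 (intervocalic spirantization): /b/ is a stop between vowels /i/ and /o/, so it spirantizes to the fricative [v]. /biboutdenut/ → bivoutdenut.
Rule 2 (regressive voicing assimilation): /t/ precedes the voiced obstruent /d/, so it voices to [d] by assimilation. /bivoutdenut/ → bivouddenut.
Rule 3 (final i-epenthesis): the form ends in the consonant /t/, so [i] is inserted word-finally. /bivouddenut/ → bivouddenuti.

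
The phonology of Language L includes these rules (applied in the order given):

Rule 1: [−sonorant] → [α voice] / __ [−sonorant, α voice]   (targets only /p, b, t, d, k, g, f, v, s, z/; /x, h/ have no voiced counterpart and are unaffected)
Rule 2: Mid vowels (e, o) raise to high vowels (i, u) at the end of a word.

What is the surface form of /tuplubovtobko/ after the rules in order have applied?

tupluboftopku

Rule 1 (regressive voicing assimilation): /v/ precedes the voiceless obstruent /t/, so it devoices to [f] by assimilation. /b/ precedes the voiceless obstruent /k/, so it devoices to [p] by assimilation. /tuplubovtobko/ → tupluboftopko.
Rule 2 (final vowel raising): /o/ is a mid vowel in word-final position, so it raises to [u]. /tupluboftopko/ → tupluboftopku.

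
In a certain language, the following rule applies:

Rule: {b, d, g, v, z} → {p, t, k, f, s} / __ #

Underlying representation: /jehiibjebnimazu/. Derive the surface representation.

jehiibjebnimazu

No segment of /jehiibjebnimazu/ meets the structural description of the rule, so the form surfaces unchanged.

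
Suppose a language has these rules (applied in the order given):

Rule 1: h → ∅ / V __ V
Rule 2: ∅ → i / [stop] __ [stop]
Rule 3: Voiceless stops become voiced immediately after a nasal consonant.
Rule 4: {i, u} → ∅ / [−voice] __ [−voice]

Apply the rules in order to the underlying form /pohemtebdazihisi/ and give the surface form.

Rule 1 (intervocalic h-deletion): /h/ occurs between vowels /o/ and /e/, so it deletes. /h/ occurs between vowels /i/ and /i/, so it deletes. /pohemtebdazihisi/ → poemtebdaziisi.
Rule 2 (stop-cluster i-epenthesis): /b/ and /d/ form a stop–stop cluster, so [i] is inserted between them. /poemtebdaziisi/ → poemtebidaziisi.
Rule 3 (post-nasal voicing): /t/ is a voiceless stop immediately after the nasal /m/, so it voices to [d]. /poemtebidaziisi/ → poemdebidaziisi.
Rule 4 (high vowel syncope): no segment meets the environment; /poemdebidaziisi/ is unchanged.

poemdebidaziisi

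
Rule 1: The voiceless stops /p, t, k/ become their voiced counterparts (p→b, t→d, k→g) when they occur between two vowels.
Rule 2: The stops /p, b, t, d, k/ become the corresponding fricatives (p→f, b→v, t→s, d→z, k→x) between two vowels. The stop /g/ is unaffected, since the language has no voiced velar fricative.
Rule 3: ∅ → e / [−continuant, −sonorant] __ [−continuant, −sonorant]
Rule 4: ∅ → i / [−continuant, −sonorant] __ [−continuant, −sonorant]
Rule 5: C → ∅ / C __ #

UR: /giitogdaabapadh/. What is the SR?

Rule 1 (intervocalic voicing): /t/ is a voiceless stop between vowels /i/ and /o/, so it voices to [d]. /p/ is a voiceless stop between vowels /a/ and /a/, so it voices to [b]. /giitogdaabapadh/ → giidogdaababadh.
Rule 2 (intervocalic spirantization): /d/ is a stop between vowels /i/ and /o/, so it spirantizes to the fricative [z]. /b/ is a stop between vowels /a/ and /a/, so it spirantizes to the fricative [v]. /b/ is a stop between vowels /a/ and /a/, so it spirantizes to the fricative [v]. /giidogdaababadh/ → giizogdaavavadh.
Rule 3 (stop-cluster e-epenthesis): /g/ and /d/ form a stop–stop cluster, so [e] is inserted between them. /giizogdaavavadh/ → giizogedaavavadh.
Rule 4 (stop-cluster i-epenthesis): no segment meets the environment; /giizogedaavavadh/ is unchanged.
Rule 5 (final cluster simplification): /h/ is the second consonant of a word-final cluster /dh/, so it deletes. /giizogedaavavadh/ → giizogedaavavad.

giizogedaavavad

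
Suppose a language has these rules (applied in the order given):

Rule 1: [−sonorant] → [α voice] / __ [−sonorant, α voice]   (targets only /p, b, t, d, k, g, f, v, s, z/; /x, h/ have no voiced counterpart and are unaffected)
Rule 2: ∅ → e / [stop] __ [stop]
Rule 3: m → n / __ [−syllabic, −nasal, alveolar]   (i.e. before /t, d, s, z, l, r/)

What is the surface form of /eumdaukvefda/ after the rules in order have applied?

eundaugvevda

Rule 1 (regressive voicing assimilation): /k/ precedes the voiced obstruent /v/, so it voices to [g] by assimilation. /f/ precedes the voiced obstruent /d/, so it voices to [v] by assimilation. /eumdaukvefda/ → eumdaugvevda.
Rule 2 (stop-cluster e-epenthesis): no segment meets the environment; /eumdaugvevda/ is unchanged.
Rule 3 (nasal place assimilation): /m/ precedes the alveolar consonant /d/, so it assimilates in place to [n]. /eumdaugvevda/ → eundaugvevda.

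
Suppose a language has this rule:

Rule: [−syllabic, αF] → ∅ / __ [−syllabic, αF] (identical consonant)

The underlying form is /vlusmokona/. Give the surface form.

vlusmokona

No segment of /vlusmokona/ meets the structural description of the rule, so the form surfaces unchanged.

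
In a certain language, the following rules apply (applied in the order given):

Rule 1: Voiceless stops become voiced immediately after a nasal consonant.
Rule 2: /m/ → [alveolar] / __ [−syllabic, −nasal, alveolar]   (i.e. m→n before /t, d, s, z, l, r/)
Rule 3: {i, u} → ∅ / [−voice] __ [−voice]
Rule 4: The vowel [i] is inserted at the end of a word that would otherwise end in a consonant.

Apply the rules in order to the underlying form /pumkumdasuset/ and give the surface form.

pumgundasseti

Rule 1 (post-nasal voicing): /k/ is a voiceless stop immediately after the nasal /m/, so it voices to [g]. /pumkumdasuset/ → pumgumdasuset.
Rule 2 (nasal place assimilation): /m/ precedes the alveolar consonant /d/, so it assimilates in place to [n]. /pumgumdasuset/ → pumgundasuset.
Rule 3 (high vowel syncope): /u/ is a high vowel flanked by voiceless consonants /s/ and /s/, so it deletes. /pumgundasuset/ → pumgundasset.
Rule 4 (final i-epenthesis): the form ends in the consonant /t/, so [i] is inserted word-finally. /pumgundasset/ → pumgundasseti.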